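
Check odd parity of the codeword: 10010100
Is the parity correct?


Number of 1s: 3

Yes, parity is correct (3 ones)


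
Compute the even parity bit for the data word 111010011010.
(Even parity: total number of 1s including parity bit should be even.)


Number of 1s in data: 7
Parity bit: 1

1


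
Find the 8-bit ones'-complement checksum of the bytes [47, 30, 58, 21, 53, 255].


Sum = 464 mod 256 = 208
Complement = 47

47


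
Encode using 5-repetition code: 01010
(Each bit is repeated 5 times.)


Each bit -> 5 copies

0000011111000001111100000


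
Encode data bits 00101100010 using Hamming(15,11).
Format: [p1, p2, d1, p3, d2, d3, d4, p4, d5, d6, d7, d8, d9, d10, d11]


Parity bits: p1=1, p2=1, p3=0, p4=1

110001011100010


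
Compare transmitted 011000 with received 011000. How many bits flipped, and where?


XOR: 000000

0 errors (received matches sent)


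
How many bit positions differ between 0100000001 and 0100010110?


XOR: 0000010111
Count of 1s: 4

4


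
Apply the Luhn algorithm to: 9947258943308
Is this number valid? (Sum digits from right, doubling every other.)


Luhn sum = 68
68 mod 10 = 8

Invalid (Luhn sum mod 10 = 8)


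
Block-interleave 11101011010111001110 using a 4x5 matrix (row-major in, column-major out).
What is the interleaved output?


Matrix:
  11101
  01101
  01110
  01110
Read columns: 10001111111100111100

10001111111100111100


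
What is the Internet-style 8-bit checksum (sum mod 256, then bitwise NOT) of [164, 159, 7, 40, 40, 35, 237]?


Sum = 682 mod 256 = 170
Complement = 85

85


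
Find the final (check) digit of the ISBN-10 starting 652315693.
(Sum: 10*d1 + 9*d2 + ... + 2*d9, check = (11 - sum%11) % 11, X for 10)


Weighted sum: 230
230 mod 11 = 10

Check digit: 1


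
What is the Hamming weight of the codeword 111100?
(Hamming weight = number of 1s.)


Counting 1s in 111100

4


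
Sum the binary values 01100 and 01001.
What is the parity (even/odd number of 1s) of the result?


01100 = 12
01001 = 9
Sum = 21 = 10101
1s count = 3

odd parity (3 ones in 10101)


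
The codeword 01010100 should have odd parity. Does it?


Number of 1s: 3

Yes, parity is correct (3 ones)


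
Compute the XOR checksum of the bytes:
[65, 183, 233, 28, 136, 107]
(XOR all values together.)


XOR chain: 65 ^ 183 ^ 233 ^ 28 ^ 136 ^ 107 = 224

224


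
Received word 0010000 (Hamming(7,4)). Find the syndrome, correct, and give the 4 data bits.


Syndrome = 3: error at position 3

Data: 0000 (corrected bit 3)


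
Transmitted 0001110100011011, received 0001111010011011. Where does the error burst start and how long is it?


XOR: 0000001110000000

Burst at position 6, length 3


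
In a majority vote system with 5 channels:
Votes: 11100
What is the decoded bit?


Ones: 3 out of 5
Threshold: 3

1 (3/5 voted 1)


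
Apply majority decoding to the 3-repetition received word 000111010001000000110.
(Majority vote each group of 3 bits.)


Groups: 000, 111, 010, 001, 000, 000, 110
Majority votes: 0100001

0100001


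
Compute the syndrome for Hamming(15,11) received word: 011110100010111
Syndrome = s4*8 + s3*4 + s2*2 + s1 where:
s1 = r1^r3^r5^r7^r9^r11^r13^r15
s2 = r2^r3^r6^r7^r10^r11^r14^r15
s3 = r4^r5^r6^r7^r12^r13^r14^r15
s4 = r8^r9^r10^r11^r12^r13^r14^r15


s1=0, s2=0, s3=0, s4=0

Syndrome = 0 (no error)


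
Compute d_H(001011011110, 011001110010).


XOR: 010010101100
Count of 1s: 5

5


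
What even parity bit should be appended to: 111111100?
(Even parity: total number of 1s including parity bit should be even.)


Number of 1s in data: 7
Parity bit: 1

1


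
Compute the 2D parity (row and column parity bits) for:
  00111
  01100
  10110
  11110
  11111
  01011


Row parities: 101011
Column parities: 10111

Row P: 101011, Col P: 10111, Corner: 0


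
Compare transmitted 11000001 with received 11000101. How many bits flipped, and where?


XOR: 00000100

1 error(s) at position(s): 5


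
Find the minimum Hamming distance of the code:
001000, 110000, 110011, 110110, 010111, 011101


Comparing all pairs, minimum distance: 2
Can detect 1 errors, correct 0 errors

2


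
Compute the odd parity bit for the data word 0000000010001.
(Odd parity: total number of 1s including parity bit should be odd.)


Number of 1s in data: 2
Parity bit: 1

1


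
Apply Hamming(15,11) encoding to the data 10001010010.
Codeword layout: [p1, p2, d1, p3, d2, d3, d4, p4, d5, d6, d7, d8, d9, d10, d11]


Parity bits: p1=1, p2=1, p3=1, p4=1

111100011010010


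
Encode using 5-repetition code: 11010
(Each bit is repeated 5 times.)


Each bit -> 5 copies

1111111111000001111100000


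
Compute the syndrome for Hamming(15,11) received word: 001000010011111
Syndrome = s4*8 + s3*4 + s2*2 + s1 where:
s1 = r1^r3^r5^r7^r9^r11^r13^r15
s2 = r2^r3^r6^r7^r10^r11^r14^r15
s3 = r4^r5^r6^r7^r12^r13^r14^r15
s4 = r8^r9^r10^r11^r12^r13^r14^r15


s1=0, s2=0, s3=0, s4=0

Syndrome = 0 (no error)


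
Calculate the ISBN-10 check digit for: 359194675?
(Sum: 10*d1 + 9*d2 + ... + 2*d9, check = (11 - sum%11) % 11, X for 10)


Weighted sum: 283
283 mod 11 = 8

Check digit: 3


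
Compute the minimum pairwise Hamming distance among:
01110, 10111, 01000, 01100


Comparing all pairs, minimum distance: 1
Can detect 0 errors, correct 0 errors

1


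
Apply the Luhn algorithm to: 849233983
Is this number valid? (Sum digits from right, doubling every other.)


Luhn sum = 57
57 mod 10 = 7

Invalid (Luhn sum mod 10 = 7)


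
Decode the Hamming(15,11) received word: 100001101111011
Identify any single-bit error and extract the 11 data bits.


Syndrome = 5: error at position 5

Data: 01111111011 (corrected bit 5)


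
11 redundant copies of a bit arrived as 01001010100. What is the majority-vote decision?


Ones: 4 out of 11
Threshold: 6

0 (4/11 voted 1)


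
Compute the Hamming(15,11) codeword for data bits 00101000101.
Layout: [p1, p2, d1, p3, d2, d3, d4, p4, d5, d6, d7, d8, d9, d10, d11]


Parity bits: p1=1, p2=0, p3=1, p4=1

100101011000101


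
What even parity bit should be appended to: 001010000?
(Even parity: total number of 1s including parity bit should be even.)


Number of 1s in data: 2
Parity bit: 0

0


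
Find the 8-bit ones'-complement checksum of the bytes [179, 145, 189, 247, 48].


Sum = 808 mod 256 = 40
Complement = 215

215


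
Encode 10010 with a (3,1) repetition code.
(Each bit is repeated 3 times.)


Each bit -> 3 copies

111000000111000


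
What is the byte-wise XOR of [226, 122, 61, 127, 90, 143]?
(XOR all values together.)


XOR chain: 226 ^ 122 ^ 61 ^ 127 ^ 90 ^ 143 = 15

15


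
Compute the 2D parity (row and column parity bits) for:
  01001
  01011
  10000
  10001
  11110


Row parities: 01100
Column parities: 11101

Row P: 01100, Col P: 11101, Corner: 0


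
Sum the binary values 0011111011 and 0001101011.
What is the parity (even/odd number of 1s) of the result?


0011111011 = 251
0001101011 = 107
Sum = 358 = 101100110
1s count = 5

odd parity (5 ones in 101100110)


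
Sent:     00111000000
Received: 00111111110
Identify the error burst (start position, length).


XOR: 00000111110

Burst at position 5, length 5


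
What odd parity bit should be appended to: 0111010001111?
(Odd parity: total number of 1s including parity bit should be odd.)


Number of 1s in data: 8
Parity bit: 1

1


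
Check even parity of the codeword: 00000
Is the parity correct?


Number of 1s: 0

Yes, parity is correct (0 ones)


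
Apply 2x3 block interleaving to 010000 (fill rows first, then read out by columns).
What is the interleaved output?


Matrix:
  010
  000
Read columns: 001000

001000


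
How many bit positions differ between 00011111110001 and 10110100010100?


XOR: 10101011100101
Count of 1s: 8

8


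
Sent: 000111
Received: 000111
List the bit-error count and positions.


XOR: 000000

0 errors (received matches sent)


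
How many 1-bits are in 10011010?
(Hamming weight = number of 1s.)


Counting 1s in 10011010

4


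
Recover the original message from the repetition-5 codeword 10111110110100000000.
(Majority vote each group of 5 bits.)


Groups: 10111, 11011, 01000, 00000
Majority votes: 1100

1100


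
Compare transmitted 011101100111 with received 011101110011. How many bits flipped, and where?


XOR: 000000010100

2 error(s) at position(s): 7, 9


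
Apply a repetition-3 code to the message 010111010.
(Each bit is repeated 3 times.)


Each bit -> 3 copies

000111000111111111000111000


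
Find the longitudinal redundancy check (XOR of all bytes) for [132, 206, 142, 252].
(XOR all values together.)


XOR chain: 132 ^ 206 ^ 142 ^ 252 = 56

56


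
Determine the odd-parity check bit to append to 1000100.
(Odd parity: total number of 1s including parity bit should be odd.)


Number of 1s in data: 2
Parity bit: 1

1


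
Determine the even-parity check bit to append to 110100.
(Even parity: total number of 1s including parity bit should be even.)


Number of 1s in data: 3
Parity bit: 1

1


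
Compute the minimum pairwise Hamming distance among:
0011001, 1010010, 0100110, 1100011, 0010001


Comparing all pairs, minimum distance: 1
Can detect 0 errors, correct 0 errors

1


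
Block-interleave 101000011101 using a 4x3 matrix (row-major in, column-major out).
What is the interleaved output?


Matrix:
  101
  000
  011
  101
Read columns: 100100101011

100100101011


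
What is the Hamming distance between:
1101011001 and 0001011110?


XOR: 1100000111
Count of 1s: 5

5


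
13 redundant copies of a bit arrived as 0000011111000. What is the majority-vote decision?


Ones: 5 out of 13
Threshold: 7

0 (5/13 voted 1)


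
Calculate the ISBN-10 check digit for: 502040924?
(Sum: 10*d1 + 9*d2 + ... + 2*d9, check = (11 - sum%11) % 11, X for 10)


Weighted sum: 140
140 mod 11 = 8

Check digit: 3


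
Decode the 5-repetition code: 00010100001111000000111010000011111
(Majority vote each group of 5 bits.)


Groups: 00010, 10000, 11110, 00000, 11101, 00000, 11111
Majority votes: 0010101

0010101


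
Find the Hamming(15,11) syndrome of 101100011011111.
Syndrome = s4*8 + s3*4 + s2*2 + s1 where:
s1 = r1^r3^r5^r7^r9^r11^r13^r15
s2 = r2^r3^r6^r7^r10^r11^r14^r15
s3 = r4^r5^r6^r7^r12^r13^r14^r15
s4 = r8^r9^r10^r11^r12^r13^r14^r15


s1=0, s2=0, s3=1, s4=1

Syndrome = 12 (error at position 12)


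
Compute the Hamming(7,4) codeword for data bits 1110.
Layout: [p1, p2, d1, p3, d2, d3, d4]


Parity bits: p1=0, p2=0, p3=0

0010110


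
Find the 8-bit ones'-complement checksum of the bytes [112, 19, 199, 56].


Sum = 386 mod 256 = 130
Complement = 125

125


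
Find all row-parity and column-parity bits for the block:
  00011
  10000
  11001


Row parities: 011
Column parities: 01010

Row P: 011, Col P: 01010, Corner: 0


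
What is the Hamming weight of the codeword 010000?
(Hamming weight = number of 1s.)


Counting 1s in 010000

1


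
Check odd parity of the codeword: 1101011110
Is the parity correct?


Number of 1s: 7

Yes, parity is correct (7 ones)


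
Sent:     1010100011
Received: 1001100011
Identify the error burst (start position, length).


XOR: 0011000000

Burst at position 2, length 2


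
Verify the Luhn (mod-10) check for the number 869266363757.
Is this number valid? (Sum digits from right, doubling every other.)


Luhn sum = 66
66 mod 10 = 6

Invalid (Luhn sum mod 10 = 6)


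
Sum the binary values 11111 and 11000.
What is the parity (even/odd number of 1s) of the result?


11111 = 31
11000 = 24
Sum = 55 = 110111
1s count = 5

odd parity (5 ones in 110111)


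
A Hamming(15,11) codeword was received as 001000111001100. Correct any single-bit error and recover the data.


Syndrome = 4: error at position 4

Data: 10011001100 (corrected bit 4)


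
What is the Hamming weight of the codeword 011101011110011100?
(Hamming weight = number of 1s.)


Counting 1s in 011101011110011100

11


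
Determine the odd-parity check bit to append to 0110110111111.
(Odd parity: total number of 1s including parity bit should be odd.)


Number of 1s in data: 10
Parity bit: 1

1


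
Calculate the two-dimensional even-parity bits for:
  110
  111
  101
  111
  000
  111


Row parities: 010101
Column parities: 100

Row P: 010101, Col P: 100, Corner: 1


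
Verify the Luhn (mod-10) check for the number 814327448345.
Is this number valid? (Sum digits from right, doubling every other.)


Luhn sum = 65
65 mod 10 = 5

Invalid (Luhn sum mod 10 = 5)


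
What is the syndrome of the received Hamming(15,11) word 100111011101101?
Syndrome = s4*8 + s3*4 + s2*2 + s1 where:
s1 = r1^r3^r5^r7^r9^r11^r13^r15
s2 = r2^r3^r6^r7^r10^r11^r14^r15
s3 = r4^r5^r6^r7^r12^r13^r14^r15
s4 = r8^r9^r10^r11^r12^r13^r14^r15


s1=1, s2=1, s3=0, s4=0

Syndrome = 3 (error at position 3)


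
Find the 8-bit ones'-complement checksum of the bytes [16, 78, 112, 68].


Sum = 274 mod 256 = 18
Complement = 237

237


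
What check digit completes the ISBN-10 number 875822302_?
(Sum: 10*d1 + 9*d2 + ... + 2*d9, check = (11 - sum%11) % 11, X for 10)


Weighted sum: 277
277 mod 11 = 2

Check digit: 9


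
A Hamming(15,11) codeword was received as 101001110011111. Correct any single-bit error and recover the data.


Syndrome = 0: no error detected

Data: 10110011111 (no errors)


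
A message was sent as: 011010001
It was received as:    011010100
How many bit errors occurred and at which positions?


XOR: 000000101

2 error(s) at position(s): 6, 8


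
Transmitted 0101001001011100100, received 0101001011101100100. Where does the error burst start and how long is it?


XOR: 0000000010110000000

Burst at position 8, length 4


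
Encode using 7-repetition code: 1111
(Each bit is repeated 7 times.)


Each bit -> 7 copies

1111111111111111111111111111


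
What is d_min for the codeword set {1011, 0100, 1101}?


Comparing all pairs, minimum distance: 2
Can detect 1 errors, correct 0 errors

2


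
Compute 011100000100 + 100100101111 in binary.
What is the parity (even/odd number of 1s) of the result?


011100000100 = 1796
100100101111 = 2351
Sum = 4147 = 1000000110011
1s count = 5

odd parity (5 ones in 1000000110011)


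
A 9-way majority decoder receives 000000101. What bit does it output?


Ones: 2 out of 9
Threshold: 5

0 (2/9 voted 1)


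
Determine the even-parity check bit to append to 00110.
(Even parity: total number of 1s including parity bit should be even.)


Number of 1s in data: 2
Parity bit: 0

0


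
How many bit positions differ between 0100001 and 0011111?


XOR: 0111110
Count of 1s: 5

5


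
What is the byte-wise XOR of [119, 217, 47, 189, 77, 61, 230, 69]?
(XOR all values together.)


XOR chain: 119 ^ 217 ^ 47 ^ 189 ^ 77 ^ 61 ^ 230 ^ 69 = 239

239


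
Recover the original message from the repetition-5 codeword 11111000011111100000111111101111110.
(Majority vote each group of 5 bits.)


Groups: 11111, 00001, 11111, 00000, 11111, 11011, 11110
Majority votes: 1010111

1010111


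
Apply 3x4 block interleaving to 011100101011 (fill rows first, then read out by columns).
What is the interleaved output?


Matrix:
  0111
  0010
  1011
Read columns: 001100111101

001100111101


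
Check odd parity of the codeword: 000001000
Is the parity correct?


Number of 1s: 1

Yes, parity is correct (1 ones)


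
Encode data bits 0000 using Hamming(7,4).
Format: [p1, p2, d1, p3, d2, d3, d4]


Parity bits: p1=0, p2=0, p3=0

0000000


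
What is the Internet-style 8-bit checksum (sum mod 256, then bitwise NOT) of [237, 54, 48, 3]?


Sum = 342 mod 256 = 86
Complement = 169

169


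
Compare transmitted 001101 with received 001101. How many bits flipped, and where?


XOR: 000000

0 errors (received matches sent)


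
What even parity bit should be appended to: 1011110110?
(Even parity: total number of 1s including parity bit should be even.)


Number of 1s in data: 7
Parity bit: 1

1


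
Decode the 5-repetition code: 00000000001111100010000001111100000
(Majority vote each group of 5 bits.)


Groups: 00000, 00000, 11111, 00010, 00000, 11111, 00000
Majority votes: 0010010

0010010


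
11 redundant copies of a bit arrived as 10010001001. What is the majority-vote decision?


Ones: 4 out of 11
Threshold: 6

0 (4/11 voted 1)


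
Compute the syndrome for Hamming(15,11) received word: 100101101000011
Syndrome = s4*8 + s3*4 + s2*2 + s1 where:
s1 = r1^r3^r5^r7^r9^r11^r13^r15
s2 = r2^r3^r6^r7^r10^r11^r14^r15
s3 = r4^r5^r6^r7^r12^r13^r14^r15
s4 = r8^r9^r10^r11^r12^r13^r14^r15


s1=0, s2=0, s3=1, s4=1

Syndrome = 12 (error at position 12)


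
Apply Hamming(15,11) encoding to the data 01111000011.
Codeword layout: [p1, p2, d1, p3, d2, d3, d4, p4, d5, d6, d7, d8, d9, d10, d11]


Parity bits: p1=0, p2=0, p3=1, p4=1

000111111000011


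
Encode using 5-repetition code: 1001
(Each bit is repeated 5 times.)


Each bit -> 5 copies

11111000000000011111


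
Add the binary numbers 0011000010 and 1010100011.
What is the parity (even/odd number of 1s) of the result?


0011000010 = 194
1010100011 = 675
Sum = 869 = 1101100101
1s count = 6

even parity (6 ones in 1101100101)


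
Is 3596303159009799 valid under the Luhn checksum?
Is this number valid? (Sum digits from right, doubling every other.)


Luhn sum = 83
83 mod 10 = 3

Invalid (Luhn sum mod 10 = 3)


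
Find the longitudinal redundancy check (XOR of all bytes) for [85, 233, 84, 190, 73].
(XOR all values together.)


XOR chain: 85 ^ 233 ^ 84 ^ 190 ^ 73 = 31

31


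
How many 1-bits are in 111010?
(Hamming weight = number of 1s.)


Counting 1s in 111010

4


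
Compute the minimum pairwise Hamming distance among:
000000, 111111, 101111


Comparing all pairs, minimum distance: 1
Can detect 0 errors, correct 0 errors

1


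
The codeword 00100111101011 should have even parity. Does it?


Number of 1s: 8

Yes, parity is correct (8 ones)


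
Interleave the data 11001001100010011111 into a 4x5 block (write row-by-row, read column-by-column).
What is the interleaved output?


Matrix:
  11001
  00110
  00100
  11111
Read columns: 10011001011101011001

10011001011101011001


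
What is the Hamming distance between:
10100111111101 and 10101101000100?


XOR: 00001010111001
Count of 1s: 6

6


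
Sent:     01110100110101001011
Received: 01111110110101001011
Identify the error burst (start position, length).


XOR: 00001010000000000000

Burst at position 4, length 3


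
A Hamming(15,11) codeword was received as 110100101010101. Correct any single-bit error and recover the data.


Syndrome = 0: no error detected

Data: 00011010101 (no errors)


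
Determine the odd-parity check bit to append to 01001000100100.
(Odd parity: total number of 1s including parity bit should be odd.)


Number of 1s in data: 4
Parity bit: 1

1


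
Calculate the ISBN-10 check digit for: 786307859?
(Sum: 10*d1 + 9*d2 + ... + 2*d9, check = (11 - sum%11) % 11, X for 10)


Weighted sum: 311
311 mod 11 = 3

Check digit: 8


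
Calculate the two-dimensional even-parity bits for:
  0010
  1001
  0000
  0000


Row parities: 1000
Column parities: 1011

Row P: 1000, Col P: 1011, Corner: 1


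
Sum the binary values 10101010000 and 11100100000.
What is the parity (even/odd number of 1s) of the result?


10101010000 = 1360
11100100000 = 1824
Sum = 3184 = 110001110000
1s count = 5

odd parity (5 ones in 110001110000)


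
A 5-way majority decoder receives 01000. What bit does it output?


Ones: 1 out of 5
Threshold: 3

0 (1/5 voted 1)


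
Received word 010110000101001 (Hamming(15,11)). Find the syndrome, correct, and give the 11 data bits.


Syndrome = 10: error at position 10

Data: 01000001001 (corrected bit 10)


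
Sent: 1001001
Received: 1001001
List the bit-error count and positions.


XOR: 0000000

0 errors (received matches sent)


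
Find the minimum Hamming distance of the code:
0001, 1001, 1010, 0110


Comparing all pairs, minimum distance: 1
Can detect 0 errors, correct 0 errors

1


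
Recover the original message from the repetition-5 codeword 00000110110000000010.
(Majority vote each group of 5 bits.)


Groups: 00000, 11011, 00000, 00010
Majority votes: 0100

0100


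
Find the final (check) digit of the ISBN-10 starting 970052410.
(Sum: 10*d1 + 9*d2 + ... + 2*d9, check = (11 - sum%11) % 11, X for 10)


Weighted sum: 212
212 mod 11 = 3

Check digit: 8


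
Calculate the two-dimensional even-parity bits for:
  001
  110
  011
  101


Row parities: 1000
Column parities: 001

Row P: 1000, Col P: 001, Corner: 1


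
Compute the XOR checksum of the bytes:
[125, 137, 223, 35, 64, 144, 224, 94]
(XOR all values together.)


XOR chain: 125 ^ 137 ^ 223 ^ 35 ^ 64 ^ 144 ^ 224 ^ 94 = 102

102


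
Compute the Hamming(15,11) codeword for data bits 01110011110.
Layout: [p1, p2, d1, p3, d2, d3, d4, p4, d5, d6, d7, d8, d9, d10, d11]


Parity bits: p1=0, p2=0, p3=0, p4=0

000011100011110


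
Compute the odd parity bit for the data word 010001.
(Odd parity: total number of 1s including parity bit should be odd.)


Number of 1s in data: 2
Parity bit: 1

1


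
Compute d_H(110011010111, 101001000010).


XOR: 011010010101
Count of 1s: 6

6


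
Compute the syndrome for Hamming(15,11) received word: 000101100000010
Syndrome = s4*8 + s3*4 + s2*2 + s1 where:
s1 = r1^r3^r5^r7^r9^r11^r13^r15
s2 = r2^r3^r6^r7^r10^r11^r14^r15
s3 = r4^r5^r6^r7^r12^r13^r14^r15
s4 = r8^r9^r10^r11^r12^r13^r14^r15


s1=1, s2=1, s3=0, s4=1

Syndrome = 11 (error at position 11)


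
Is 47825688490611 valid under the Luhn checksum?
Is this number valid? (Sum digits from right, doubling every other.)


Luhn sum = 72
72 mod 10 = 2

Invalid (Luhn sum mod 10 = 2)


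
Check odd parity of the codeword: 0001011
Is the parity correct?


Number of 1s: 3

Yes, parity is correct (3 ones)


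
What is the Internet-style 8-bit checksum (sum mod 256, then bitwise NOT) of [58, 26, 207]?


Sum = 291 mod 256 = 35
Complement = 220

220


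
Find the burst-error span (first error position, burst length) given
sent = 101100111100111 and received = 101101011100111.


XOR: 000001100000000

Burst at position 5, length 2


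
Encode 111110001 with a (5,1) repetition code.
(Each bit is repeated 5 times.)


Each bit -> 5 copies

111111111111111111111111100000000000000011111


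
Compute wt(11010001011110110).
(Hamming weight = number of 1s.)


Counting 1s in 11010001011110110

10


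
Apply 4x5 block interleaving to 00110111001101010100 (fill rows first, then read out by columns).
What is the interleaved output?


Matrix:
  00110
  11100
  11010
  10100
Read columns: 01110110110110100000

01110110110110100000


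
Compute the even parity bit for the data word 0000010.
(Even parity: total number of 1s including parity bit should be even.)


Number of 1s in data: 1
Parity bit: 1

1


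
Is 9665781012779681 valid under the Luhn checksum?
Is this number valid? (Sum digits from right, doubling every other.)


Luhn sum = 77
77 mod 10 = 7

Invalid (Luhn sum mod 10 = 7)


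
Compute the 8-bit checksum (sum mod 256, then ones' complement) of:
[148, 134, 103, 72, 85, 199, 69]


Sum = 810 mod 256 = 42
Complement = 213

213


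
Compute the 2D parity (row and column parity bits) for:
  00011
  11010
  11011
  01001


Row parities: 0100
Column parities: 01011

Row P: 0100, Col P: 01011, Corner: 1


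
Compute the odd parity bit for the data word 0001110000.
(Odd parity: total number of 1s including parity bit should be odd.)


Number of 1s in data: 3
Parity bit: 0

0


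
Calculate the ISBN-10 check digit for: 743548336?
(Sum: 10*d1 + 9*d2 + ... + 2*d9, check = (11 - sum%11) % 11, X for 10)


Weighted sum: 262
262 mod 11 = 9

Check digit: 2


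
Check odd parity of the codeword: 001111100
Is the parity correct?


Number of 1s: 5

Yes, parity is correct (5 ones)


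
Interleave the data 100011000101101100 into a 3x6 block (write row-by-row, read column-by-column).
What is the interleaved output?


Matrix:
  100011
  000101
  101100
Read columns: 101000001011100110

101000001011100110


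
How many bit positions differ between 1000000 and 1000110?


XOR: 0000110
Count of 1s: 2

2


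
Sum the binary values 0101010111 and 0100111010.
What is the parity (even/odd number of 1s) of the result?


0101010111 = 343
0100111010 = 314
Sum = 657 = 1010010001
1s count = 4

even parity (4 ones in 1010010001)


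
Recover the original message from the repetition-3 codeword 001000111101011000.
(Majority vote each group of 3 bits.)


Groups: 001, 000, 111, 101, 011, 000
Majority votes: 001110

001110


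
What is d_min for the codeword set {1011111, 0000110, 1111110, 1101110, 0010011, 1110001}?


Comparing all pairs, minimum distance: 1
Can detect 0 errors, correct 0 errors

1


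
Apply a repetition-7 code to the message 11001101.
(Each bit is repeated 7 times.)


Each bit -> 7 copies

11111111111111000000000000001111111111111100000001111111


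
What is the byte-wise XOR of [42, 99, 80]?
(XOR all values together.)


XOR chain: 42 ^ 99 ^ 80 = 25

25


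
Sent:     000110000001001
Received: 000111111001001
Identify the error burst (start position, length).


XOR: 000001111000000

Burst at position 5, length 4


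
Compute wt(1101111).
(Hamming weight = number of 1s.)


Counting 1s in 1101111

6


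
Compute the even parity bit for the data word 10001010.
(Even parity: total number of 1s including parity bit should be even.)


Number of 1s in data: 3
Parity bit: 1

1


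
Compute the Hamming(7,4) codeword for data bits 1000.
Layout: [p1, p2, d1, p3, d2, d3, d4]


Parity bits: p1=1, p2=1, p3=0

1110000


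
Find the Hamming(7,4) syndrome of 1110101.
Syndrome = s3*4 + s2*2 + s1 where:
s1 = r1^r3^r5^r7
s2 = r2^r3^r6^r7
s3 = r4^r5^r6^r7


s1=0, s2=1, s3=0

Syndrome = 2 (error at position 2)


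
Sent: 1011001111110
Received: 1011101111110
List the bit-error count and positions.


XOR: 0000100000000

1 error(s) at position(s): 4


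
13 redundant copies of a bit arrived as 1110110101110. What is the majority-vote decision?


Ones: 9 out of 13
Threshold: 7

1 (9/13 voted 1)


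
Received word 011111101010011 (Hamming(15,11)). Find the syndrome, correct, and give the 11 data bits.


Syndrome = 2: error at position 2

Data: 11111010011 (corrected bit 2)


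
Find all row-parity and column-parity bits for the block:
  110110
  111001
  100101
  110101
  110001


Row parities: 00101
Column parities: 101110

Row P: 00101, Col P: 101110, Corner: 0


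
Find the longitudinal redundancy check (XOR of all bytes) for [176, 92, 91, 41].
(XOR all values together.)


XOR chain: 176 ^ 92 ^ 91 ^ 41 = 158

158


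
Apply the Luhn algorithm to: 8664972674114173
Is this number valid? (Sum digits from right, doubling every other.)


Luhn sum = 75
75 mod 10 = 5

Invalid (Luhn sum mod 10 = 5)


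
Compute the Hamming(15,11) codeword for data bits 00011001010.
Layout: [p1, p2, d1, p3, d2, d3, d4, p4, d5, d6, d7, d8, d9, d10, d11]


Parity bits: p1=0, p2=0, p3=1, p4=1

000100111001010


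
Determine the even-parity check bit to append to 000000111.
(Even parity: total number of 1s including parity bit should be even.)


Number of 1s in data: 3
Parity bit: 1

1


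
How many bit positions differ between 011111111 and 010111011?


XOR: 001000100
Count of 1s: 2

2


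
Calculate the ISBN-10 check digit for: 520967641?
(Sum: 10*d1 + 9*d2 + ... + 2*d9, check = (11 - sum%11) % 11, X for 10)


Weighted sum: 240
240 mod 11 = 9

Check digit: 2


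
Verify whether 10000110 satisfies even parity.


Number of 1s: 3

No, parity error (3 ones)


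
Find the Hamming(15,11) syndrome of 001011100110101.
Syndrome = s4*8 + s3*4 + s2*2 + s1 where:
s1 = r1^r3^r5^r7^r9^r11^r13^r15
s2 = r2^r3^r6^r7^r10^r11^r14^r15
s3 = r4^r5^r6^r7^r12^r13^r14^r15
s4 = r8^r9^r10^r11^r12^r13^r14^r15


s1=0, s2=0, s3=1, s4=0

Syndrome = 4 (error at position 4)


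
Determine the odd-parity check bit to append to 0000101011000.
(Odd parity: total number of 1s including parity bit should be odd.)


Number of 1s in data: 4
Parity bit: 1

1


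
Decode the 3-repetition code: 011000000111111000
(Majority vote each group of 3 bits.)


Groups: 011, 000, 000, 111, 111, 000
Majority votes: 100110

100110


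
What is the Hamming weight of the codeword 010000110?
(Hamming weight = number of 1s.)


Counting 1s in 010000110

3


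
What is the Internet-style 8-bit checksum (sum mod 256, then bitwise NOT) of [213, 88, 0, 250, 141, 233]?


Sum = 925 mod 256 = 157
Complement = 98

98


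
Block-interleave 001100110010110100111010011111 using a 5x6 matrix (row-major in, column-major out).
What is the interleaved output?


Matrix:
  001100
  110010
  110100
  111010
  011111
Read columns: 011100111110011101010101100001

011100111110011101010101100001


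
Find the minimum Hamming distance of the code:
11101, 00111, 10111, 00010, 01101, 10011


Comparing all pairs, minimum distance: 1
Can detect 0 errors, correct 0 errors

1


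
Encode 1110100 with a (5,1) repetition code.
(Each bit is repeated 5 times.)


Each bit -> 5 copies

11111111111111100000111110000000000


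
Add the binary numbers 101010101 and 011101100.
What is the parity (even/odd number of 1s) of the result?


101010101 = 341
011101100 = 236
Sum = 577 = 1001000001
1s count = 3

odd parity (3 ones in 1001000001)


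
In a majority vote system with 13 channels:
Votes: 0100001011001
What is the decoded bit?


Ones: 5 out of 13
Threshold: 7

0 (5/13 voted 1)


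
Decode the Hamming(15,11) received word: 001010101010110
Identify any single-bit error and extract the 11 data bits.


Syndrome = 0: no error detected

Data: 11011010110 (no errors)


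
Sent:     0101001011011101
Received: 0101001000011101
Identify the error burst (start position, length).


XOR: 0000000011000000

Burst at position 8, length 2


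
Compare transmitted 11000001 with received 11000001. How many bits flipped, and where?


XOR: 00000000

0 errors (received matches sent)


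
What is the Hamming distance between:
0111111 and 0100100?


XOR: 0011011
Count of 1s: 4

4


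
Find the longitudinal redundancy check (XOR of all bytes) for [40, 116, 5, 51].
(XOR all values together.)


XOR chain: 40 ^ 116 ^ 5 ^ 51 = 106

106


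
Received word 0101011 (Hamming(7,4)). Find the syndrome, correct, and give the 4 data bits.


Syndrome = 7: error at position 7

Data: 0010 (corrected bit 7)


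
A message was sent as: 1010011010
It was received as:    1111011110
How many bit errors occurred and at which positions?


XOR: 0101000100

3 error(s) at position(s): 1, 3, 7


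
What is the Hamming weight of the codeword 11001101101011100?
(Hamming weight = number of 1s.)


Counting 1s in 11001101101011100

10


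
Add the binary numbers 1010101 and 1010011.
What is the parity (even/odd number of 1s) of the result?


1010101 = 85
1010011 = 83
Sum = 168 = 10101000
1s count = 3

odd parity (3 ones in 10101000)


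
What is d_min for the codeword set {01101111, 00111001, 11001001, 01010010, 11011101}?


Comparing all pairs, minimum distance: 2
Can detect 1 errors, correct 0 errors

2


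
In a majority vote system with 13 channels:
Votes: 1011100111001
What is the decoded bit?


Ones: 8 out of 13
Threshold: 7

1 (8/13 voted 1)


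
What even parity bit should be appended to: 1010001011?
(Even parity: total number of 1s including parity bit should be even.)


Number of 1s in data: 5
Parity bit: 1

1


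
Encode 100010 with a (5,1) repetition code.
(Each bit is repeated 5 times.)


Each bit -> 5 copies

111110000000000000001111100000


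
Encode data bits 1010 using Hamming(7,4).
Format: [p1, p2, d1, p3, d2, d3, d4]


Parity bits: p1=1, p2=0, p3=1

1011010


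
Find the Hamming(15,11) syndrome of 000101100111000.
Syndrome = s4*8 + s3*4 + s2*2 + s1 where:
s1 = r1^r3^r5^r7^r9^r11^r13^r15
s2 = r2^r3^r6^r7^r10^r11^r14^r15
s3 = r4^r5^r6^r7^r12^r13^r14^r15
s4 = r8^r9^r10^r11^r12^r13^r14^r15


s1=0, s2=0, s3=0, s4=1

Syndrome = 8 (error at position 8)


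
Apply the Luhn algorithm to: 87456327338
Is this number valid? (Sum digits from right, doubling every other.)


Luhn sum = 54
54 mod 10 = 4

Invalid (Luhn sum mod 10 = 4)


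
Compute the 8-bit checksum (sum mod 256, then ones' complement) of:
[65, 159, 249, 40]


Sum = 513 mod 256 = 1
Complement = 254

254


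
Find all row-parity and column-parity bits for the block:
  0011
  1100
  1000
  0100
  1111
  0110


Row parities: 001100
Column parities: 1010

Row P: 001100, Col P: 1010, Corner: 0


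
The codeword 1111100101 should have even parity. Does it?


Number of 1s: 7

No, parity error (7 ones)


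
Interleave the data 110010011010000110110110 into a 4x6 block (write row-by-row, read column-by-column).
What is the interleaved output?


Matrix:
  110010
  011010
  000110
  110110
Read columns: 100111010100001111110000

100111010100001111110000


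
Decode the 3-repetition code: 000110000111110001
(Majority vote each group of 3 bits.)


Groups: 000, 110, 000, 111, 110, 001
Majority votes: 010110

010110


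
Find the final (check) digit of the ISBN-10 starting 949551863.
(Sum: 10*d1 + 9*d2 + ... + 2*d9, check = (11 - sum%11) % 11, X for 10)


Weighted sum: 324
324 mod 11 = 5

Check digit: 6


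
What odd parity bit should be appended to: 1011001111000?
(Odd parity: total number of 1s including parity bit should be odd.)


Number of 1s in data: 7
Parity bit: 0

0


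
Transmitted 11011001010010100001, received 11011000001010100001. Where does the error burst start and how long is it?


XOR: 00000001011000000000

Burst at position 7, length 4


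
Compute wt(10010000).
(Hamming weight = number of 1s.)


Counting 1s in 10010000

2


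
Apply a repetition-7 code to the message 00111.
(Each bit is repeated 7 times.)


Each bit -> 7 copies

00000000000000111111111111111111111


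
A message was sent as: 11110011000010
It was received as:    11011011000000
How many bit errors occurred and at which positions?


XOR: 00101000000010

3 error(s) at position(s): 2, 4, 12


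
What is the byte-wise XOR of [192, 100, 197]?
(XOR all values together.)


XOR chain: 192 ^ 100 ^ 197 = 97

97


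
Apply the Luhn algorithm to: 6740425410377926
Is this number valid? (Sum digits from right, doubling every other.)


Luhn sum = 72
72 mod 10 = 2

Invalid (Luhn sum mod 10 = 2)


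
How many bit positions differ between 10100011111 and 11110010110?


XOR: 01010001001
Count of 1s: 4

4


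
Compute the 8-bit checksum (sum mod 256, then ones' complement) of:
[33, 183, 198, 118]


Sum = 532 mod 256 = 20
Complement = 235

235


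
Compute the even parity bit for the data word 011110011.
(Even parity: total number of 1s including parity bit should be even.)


Number of 1s in data: 6
Parity bit: 0

0


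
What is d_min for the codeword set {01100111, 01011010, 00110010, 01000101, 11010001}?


Comparing all pairs, minimum distance: 2
Can detect 1 errors, correct 0 errors

2


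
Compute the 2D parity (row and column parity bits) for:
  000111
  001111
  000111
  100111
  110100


Row parities: 10101
Column parities: 011100

Row P: 10101, Col P: 011100, Corner: 1


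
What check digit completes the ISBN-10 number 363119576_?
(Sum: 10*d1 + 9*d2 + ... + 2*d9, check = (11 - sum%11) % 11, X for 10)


Weighted sum: 219
219 mod 11 = 10

Check digit: 1


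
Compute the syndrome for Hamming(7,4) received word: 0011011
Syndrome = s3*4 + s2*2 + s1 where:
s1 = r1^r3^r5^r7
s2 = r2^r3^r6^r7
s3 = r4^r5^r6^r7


s1=0, s2=1, s3=1

Syndrome = 6 (error at position 6)


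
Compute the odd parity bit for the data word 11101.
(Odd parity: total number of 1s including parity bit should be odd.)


Number of 1s in data: 4
Parity bit: 1

1


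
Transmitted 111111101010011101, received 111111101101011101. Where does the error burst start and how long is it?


XOR: 000000000111000000

Burst at position 9, length 3


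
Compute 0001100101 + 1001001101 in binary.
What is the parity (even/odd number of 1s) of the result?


0001100101 = 101
1001001101 = 589
Sum = 690 = 1010110010
1s count = 5

odd parity (5 ones in 1010110010)


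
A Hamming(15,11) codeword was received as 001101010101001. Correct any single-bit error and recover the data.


Syndrome = 0: no error detected

Data: 10100101001 (no errors)


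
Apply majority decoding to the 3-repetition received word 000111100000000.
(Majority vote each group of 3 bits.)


Groups: 000, 111, 100, 000, 000
Majority votes: 01000

01000


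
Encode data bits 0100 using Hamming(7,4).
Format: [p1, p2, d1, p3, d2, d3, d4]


Parity bits: p1=1, p2=0, p3=1

1001100


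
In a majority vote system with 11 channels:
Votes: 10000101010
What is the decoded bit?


Ones: 4 out of 11
Threshold: 6

0 (4/11 voted 1)


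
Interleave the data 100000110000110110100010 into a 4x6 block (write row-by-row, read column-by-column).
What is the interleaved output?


Matrix:
  100000
  110000
  110110
  100010
Read columns: 111101100000001000110000

111101100000001000110000


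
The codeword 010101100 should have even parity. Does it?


Number of 1s: 4

Yes, parity is correct (4 ones)


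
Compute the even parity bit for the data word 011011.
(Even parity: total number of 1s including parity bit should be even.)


Number of 1s in data: 4
Parity bit: 0

0


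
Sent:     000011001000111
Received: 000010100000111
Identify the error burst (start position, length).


XOR: 000001101000000

Burst at position 5, length 4


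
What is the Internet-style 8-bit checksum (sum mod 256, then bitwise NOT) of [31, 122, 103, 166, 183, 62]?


Sum = 667 mod 256 = 155
Complement = 100

100


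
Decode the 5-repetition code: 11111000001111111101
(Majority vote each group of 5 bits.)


Groups: 11111, 00000, 11111, 11101
Majority votes: 1011

1011


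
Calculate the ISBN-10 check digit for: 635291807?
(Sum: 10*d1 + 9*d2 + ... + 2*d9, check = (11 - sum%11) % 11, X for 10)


Weighted sum: 246
246 mod 11 = 4

Check digit: 7


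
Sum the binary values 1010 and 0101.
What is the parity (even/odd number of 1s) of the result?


1010 = 10
0101 = 5
Sum = 15 = 1111
1s count = 4

even parity (4 ones in 1111)


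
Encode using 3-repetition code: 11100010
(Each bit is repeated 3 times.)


Each bit -> 3 copies

111111111000000000111000


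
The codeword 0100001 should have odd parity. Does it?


Number of 1s: 2

No, parity error (2 ones)


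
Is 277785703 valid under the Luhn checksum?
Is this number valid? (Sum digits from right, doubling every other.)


Luhn sum = 38
38 mod 10 = 8

Invalid (Luhn sum mod 10 = 8)


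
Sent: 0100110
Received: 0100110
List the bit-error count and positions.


XOR: 0000000

0 errors (received matches sent)


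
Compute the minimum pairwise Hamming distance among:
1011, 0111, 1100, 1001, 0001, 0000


Comparing all pairs, minimum distance: 1
Can detect 0 errors, correct 0 errors

1
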